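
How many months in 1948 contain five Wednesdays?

4

A month has five Wednesdays exactly when Wednesday falls within its first (length − 28) days.
Jan: 31 days, starts Thu → 5 of Thu, Fri, Sat
Feb: 29 days, starts Sun → 5 of Sun
Mar: 31 days, starts Mon → 5 of Mon, Tue, Wed ✓
Apr: 30 days, starts Thu → 5 of Thu, Fri
May: 31 days, starts Sat → 5 of Sat, Sun, Mon
Jun: 30 days, starts Tue → 5 of Tue, Wed ✓
Jul: 31 days, starts Thu → 5 of Thu, Fri, Sat
Aug: 31 days, starts Sun → 5 of Sun, Mon, Tue
Sep: 30 days, starts Wed → 5 of Wed, Thu ✓
Oct: 31 days, starts Fri → 5 of Fri, Sat, Sun
Nov: 30 days, starts Mon → 5 of Mon, Tue
Dec: 31 days, starts Wed → 5 of Wed, Thu, Fri ✓
Months with five Wednesdays: Mar, Jun, Sep, Dec.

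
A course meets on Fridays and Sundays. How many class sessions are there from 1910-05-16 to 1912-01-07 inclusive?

172

1910-05-16 is a Monday.
That's 602 days from start to end, counting both.
602 = 7 × 86, so the span is exactly 86 full weeks.
Each full week contributes 2 days from the set (Fri, Sun): 86 × 2 = 172.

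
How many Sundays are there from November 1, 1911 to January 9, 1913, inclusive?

November 1, 1911 is a Wednesday.
That's 436 days from start to end, counting both.
436 = 7 × 62 + 2, so there are 62 full weeks plus 2 extra days.
Each full week contributes one Sunday: 62 so far.
The 2 extra days are Wed, Thu — none qualify.
Total: 62 + 0 = 62.

62 Sundays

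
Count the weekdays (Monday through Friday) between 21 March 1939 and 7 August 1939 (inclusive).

100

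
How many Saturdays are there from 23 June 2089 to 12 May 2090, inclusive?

46 Saturdays

23 June 2089 is a Thursday.
That's 324 days from start to end, counting both.
324 = 7 × 46 + 2, so there are 46 full weeks plus 2 extra days.
Each full week contributes one Saturday: 46 so far.
The 2 extra days are Thu, Fri — none qualify.
Total: 46 + 0 = 46.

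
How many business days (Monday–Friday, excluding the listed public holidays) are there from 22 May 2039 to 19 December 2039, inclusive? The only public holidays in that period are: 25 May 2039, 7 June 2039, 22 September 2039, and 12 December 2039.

147 business days

22 May 2039 is a Sunday.
The range spans 212 days (inclusive of both endpoints).
212 = 7 × 30 + 2, so there are 30 full weeks plus 2 extra days.
Each full week contributes 5 weekdays (Mon–Fri): 30 × 5 = 150.
The 2 extra days are Sunday, Monday — 1 of them qualifies.
Total: 150 + 1 = 151.
Holidays: 25 May 2039 (Wed); 7 June 2039 (Tue); 22 September 2039 (Thu); 12 December 2039 (Mon).
All 4 holidays fall on weekdays, so subtract 4.
Business days: 151 − 4 = 147.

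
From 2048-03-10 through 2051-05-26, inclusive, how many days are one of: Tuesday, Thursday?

2048-03-10 is a Tuesday.
The range spans 1173 days (inclusive of both endpoints).
1173 = 7 × 167 + 4, so there are 167 full weeks plus 4 extra days.
Each full week contributes 2 days from the set (Tue, Thu): 167 × 2 = 334.
The 4 extra days are Tue, Wed, Thu, Fri — 2 of them qualify.
Total: 334 + 2 = 336.

336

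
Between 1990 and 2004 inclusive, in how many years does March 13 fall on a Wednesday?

3

Day of week of March 13 in each year:
1990: Tue, 1991: Wed ✓, 1992: Fri, 1993: Sat, 1994: Sun, 1995: Mon, 1996: Wed ✓, 1997: Thu, 1998: Fri, 1999: Sat, 2000: Mon, 2001: Tue, 2002: Wed ✓, 2003: Thu, 2004: Sat
Wednesdays: 1991, 1996, 2002.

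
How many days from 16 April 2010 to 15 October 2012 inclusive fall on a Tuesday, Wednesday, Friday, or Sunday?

16 April 2010 is a Friday.
From 16 April 2010 to 15 October 2012 is 914 days inclusive.
914 = 7 × 130 + 4, so there are 130 full weeks plus 4 extra days.
Each full week contributes 4 days from the set (Tue, Wed, Fri, Sun): 130 × 4 = 520.
The 4 extra days are Friday, Saturday, Sunday, Monday — 2 of them qualify.
Total: 520 + 2 = 522.

522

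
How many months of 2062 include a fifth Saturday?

A month has five Saturdays exactly when Saturday falls within its first (length − 28) days.
Jan: 31 days, starts Sun → 5 of Sun, Mon, Tue
Feb: 28 days, starts Wed → 5 of (none)
Mar: 31 days, starts Wed → 5 of Wed, Thu, Fri
Apr: 30 days, starts Sat → 5 of Sat, Sun ✓
May: 31 days, starts Mon → 5 of Mon, Tue, Wed
Jun: 30 days, starts Thu → 5 of Thu, Fri
Jul: 31 days, starts Sat → 5 of Sat, Sun, Mon ✓
Aug: 31 days, starts Tue → 5 of Tue, Wed, Thu
Sep: 30 days, starts Fri → 5 of Fri, Sat ✓
Oct: 31 days, starts Sun → 5 of Sun, Mon, Tue
Nov: 30 days, starts Wed → 5 of Wed, Thu
Dec: 31 days, starts Fri → 5 of Fri, Sat, Sun ✓
Months with five Saturdays: Apr, Jul, Sep, Dec.

4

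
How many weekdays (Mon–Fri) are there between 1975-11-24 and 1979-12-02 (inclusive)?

1050 weekdays

1975-11-24 is a Monday.
From 1975-11-24 to 1979-12-02 is 1470 days inclusive.
1470 = 7 × 210, so the span is exactly 210 full weeks.
Each full week contributes 5 weekdays (Mon–Fri): 210 × 5 = 1050.
Total: 1050.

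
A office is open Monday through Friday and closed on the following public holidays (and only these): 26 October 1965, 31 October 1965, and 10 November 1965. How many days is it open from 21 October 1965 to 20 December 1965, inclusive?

21 October 1965 is a Thursday.
That's 61 days from start to end, counting both.
61 = 7 × 8 + 5, so there are 8 full weeks plus 5 extra days.
Each full week contributes 5 weekdays (Mon–Fri): 8 × 5 = 40.
The 5 extra days are Thu, Fri, Sat, Sun, Mon — 3 of them qualify.
Total: 40 + 3 = 43.
Holidays: 26 October 1965 (Tue); 31 October 1965 (Sun); 10 November 1965 (Wed).
2 of the 3 holidays fall on weekdays; the rest are weekends and were already excluded.
Business days: 43 − 2 = 41.

41 business days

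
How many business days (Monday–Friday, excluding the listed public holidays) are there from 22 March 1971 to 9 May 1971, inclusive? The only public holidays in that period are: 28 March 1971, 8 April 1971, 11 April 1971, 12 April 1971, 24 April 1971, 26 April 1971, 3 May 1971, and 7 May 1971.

30

22 March 1971 is a Monday.
From 22 March 1971 to 9 May 1971 is 49 days inclusive.
49 = 7 × 7, so the span is exactly 7 full weeks.
Each full week contributes 5 weekdays (Mon–Fri): 7 × 5 = 35.
Holidays: 28 March 1971 (Sun); 8 April 1971 (Thu); 11 April 1971 (Sun); 12 April 1971 (Mon); 24 April 1971 (Sat); 26 April 1971 (Mon); 3 May 1971 (Mon); 7 May 1971 (Fri).
5 of the 8 holidays fall on weekdays; the rest are weekends and were already excluded.
Business days: 35 − 5 = 30.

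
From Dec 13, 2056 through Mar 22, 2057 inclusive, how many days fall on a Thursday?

15 Thursdays

Dec 13, 2056 is a Wednesday.
From Dec 13, 2056 to Mar 22, 2057 is 100 days inclusive.
100 = 7 × 14 + 2, so there are 14 full weeks plus 2 extra days.
Each full week contributes one Thursday: 14 so far.
The 2 extra days are Wed, Thu — 1 of them qualifies.
Total: 14 + 1 = 15.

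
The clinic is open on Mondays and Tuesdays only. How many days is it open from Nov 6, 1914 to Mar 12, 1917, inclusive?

245

Nov 6, 1914 is a Friday.
The range spans 858 days (inclusive of both endpoints).
858 = 7 × 122 + 4, so there are 122 full weeks plus 4 extra days.
Each full week contributes 2 days from the set (Mon, Tue): 122 × 2 = 244.
The 4 extra days are Friday, Saturday, Sunday, Monday — 1 of them qualifies.
Total: 244 + 1 = 245.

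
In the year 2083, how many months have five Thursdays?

A month has five Thursdays exactly when Thursday falls within its first (length − 28) days.
Jan: 31 days, starts Fri → 5 of Fri, Sat, Sun
Feb: 28 days, starts Mon → 5 of (none)
Mar: 31 days, starts Mon → 5 of Mon, Tue, Wed
Apr: 30 days, starts Thu → 5 of Thu, Fri ✓
May: 31 days, starts Sat → 5 of Sat, Sun, Mon
Jun: 30 days, starts Tue → 5 of Tue, Wed
Jul: 31 days, starts Thu → 5 of Thu, Fri, Sat ✓
Aug: 31 days, starts Sun → 5 of Sun, Mon, Tue
Sep: 30 days, starts Wed → 5 of Wed, Thu ✓
Oct: 31 days, starts Fri → 5 of Fri, Sat, Sun
Nov: 30 days, starts Mon → 5 of Mon, Tue
Dec: 31 days, starts Wed → 5 of Wed, Thu, Fri ✓
Months with five Thursdays: Apr, Jul, Sep, Dec.

4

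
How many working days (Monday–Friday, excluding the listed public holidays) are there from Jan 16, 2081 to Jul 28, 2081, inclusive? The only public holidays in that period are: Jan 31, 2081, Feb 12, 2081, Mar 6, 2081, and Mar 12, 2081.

Jan 16, 2081 is a Thursday.
The range spans 194 days (inclusive of both endpoints).
194 = 7 × 27 + 5, so there are 27 full weeks plus 5 extra days.
Each full week contributes 5 weekdays (Mon–Fri): 27 × 5 = 135.
The 5 extra days are Thu, Fri, Sat, Sun, Mon — 3 of them qualify.
Total: 135 + 3 = 138.
Holidays: Jan 31, 2081 (Fri); Feb 12, 2081 (Wed); Mar 6, 2081 (Thu); Mar 12, 2081 (Wed).
All 4 holidays fall on weekdays, so subtract 4.
Business days: 138 − 4 = 134.

134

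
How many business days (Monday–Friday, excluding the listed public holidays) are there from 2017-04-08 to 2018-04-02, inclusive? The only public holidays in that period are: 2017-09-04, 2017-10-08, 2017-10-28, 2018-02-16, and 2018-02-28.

253 business days

2017-04-08 is a Saturday.
That's 360 days from start to end, counting both.
360 = 7 × 51 + 3, so there are 51 full weeks plus 3 extra days.
Each full week contributes 5 weekdays (Mon–Fri): 51 × 5 = 255.
The 3 extra days are Saturday, Sunday, Monday — 1 of them qualifies.
Total: 255 + 1 = 256.
Holidays: 2017-09-04 (Mon); 2017-10-08 (Sun); 2017-10-28 (Sat); 2018-02-16 (Fri); 2018-02-28 (Wed).
3 of the 5 holidays fall on weekdays; the rest are weekends and were already excluded.
Business days: 256 − 3 = 253.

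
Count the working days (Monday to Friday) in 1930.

261

Jan 1, 1930 is a Wednesday.
From Jan 1, 1930 to Dec 31, 1930 is 365 days inclusive.
365 = 7 × 52 + 1, so there are 52 full weeks plus 1 extra day.
Each full week contributes 5 weekdays (Mon–Fri): 52 × 5 = 260.
The 1 extra day is Wed — 1 of them qualifies.
Total: 260 + 1 = 261.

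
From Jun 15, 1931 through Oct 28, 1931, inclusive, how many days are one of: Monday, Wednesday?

40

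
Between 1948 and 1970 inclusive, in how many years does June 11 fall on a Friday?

3

Day of week of June 11 in each year:
1948: Fri ✓, 1949: Sat, 1950: Sun, 1951: Mon, 1952: Wed, 1953: Thu, 1954: Fri ✓, 1955: Sat, 1956: Mon, 1957: Tue, 1958: Wed, 1959: Thu, 1960: Sat, 1961: Sun, 1962: Mon, 1963: Tue, 1964: Thu, 1965: Fri ✓, 1966: Sat, 1967: Sun, 1968: Tue, 1969: Wed, 1970: Thu
Fridays: 1948, 1954, 1965.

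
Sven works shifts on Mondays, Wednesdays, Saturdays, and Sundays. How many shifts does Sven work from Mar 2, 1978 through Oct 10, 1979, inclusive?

336

Mar 2, 1978 is a Thursday.
That's 588 days from start to end, counting both.
588 = 7 × 84, so the span is exactly 84 full weeks.
Each full week contributes 4 days from the set (Mon, Wed, Sat, Sun): 84 × 4 = 336.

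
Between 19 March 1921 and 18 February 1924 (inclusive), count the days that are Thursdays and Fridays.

304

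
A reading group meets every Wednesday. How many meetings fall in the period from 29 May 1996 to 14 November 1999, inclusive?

181

29 May 1996 is a Wednesday.
The range spans 1265 days (inclusive of both endpoints).
1265 = 7 × 180 + 5, so there are 180 full weeks plus 5 extra days.
Each full week contributes one Wednesday: 180 so far.
The 5 extra days are Wednesday, Thursday, Friday, Saturday, Sunday — 1 of them qualifies.
Total: 180 + 1 = 181.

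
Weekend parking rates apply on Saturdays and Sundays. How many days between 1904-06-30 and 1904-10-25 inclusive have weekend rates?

34

1904-06-30 is a Thursday.
That's 118 days from start to end, counting both.
118 = 7 × 16 + 6, so there are 16 full weeks plus 6 extra days.
Each full week contributes 2 weekend days (Sat, Sun): 16 × 2 = 32.
The 6 extra days are Thu, Fri, Sat, Sun, Mon, Tue — 2 of them qualify.
Total: 32 + 2 = 34.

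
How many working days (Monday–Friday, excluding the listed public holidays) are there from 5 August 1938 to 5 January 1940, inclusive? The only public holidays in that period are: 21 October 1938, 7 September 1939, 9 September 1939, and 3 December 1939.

369

5 August 1938 is a Friday.
The range spans 519 days (inclusive of both endpoints).
519 = 7 × 74 + 1, so there are 74 full weeks plus 1 extra day.
Each full week contributes 5 weekdays (Mon–Fri): 74 × 5 = 370.
The 1 extra day is Fri — 1 of them qualifies.
Total: 370 + 1 = 371.
Holidays: 21 October 1938 (Fri); 7 September 1939 (Thu); 9 September 1939 (Sat); 3 December 1939 (Sun).
2 of the 4 holidays fall on weekdays; the rest are weekends and were already excluded.
Business days: 371 − 2 = 369.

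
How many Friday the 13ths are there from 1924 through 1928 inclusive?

9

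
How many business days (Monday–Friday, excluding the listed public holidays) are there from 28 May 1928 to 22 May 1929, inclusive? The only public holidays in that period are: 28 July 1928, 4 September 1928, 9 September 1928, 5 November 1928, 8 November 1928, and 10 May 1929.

254 business days

28 May 1928 is a Monday.
That's 360 days from start to end, counting both.
360 = 7 × 51 + 3, so there are 51 full weeks plus 3 extra days.
Each full week contributes 5 weekdays (Mon–Fri): 51 × 5 = 255.
The 3 extra days are Mon, Tue, Wed — 3 of them qualify.
Total: 255 + 3 = 258.
Holidays: 28 July 1928 (Sat); 4 September 1928 (Tue); 9 September 1928 (Sun); 5 November 1928 (Mon); 8 November 1928 (Thu); 10 May 1929 (Fri).
4 of the 6 holidays fall on weekdays; the rest are weekends and were already excluded.
Business days: 258 − 4 = 254.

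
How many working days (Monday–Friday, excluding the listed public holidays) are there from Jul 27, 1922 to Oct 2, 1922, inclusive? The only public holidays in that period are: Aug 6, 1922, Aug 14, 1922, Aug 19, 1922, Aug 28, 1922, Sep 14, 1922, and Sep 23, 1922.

45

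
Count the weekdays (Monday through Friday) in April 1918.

22 weekdays

1 April 1918 is a Monday.
That's 30 days from start to end, counting both.
30 = 7 × 4 + 2, so there are 4 full weeks plus 2 extra days.
Each full week contributes 5 weekdays (Mon–Fri): 4 × 5 = 20.
The 2 extra days are Mon, Tue — 2 of them qualify.
Total: 20 + 2 = 22.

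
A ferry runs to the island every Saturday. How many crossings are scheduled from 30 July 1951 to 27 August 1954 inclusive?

30 July 1951 is a Monday.
That's 1125 days from start to end, counting both.
1125 = 7 × 160 + 5, so there are 160 full weeks plus 5 extra days.
Each full week contributes one Saturday: 160 so far.
The 5 extra days are Monday, Tuesday, Wednesday, Thursday, Friday — none qualify.
Total: 160 + 0 = 160.

160 Saturdays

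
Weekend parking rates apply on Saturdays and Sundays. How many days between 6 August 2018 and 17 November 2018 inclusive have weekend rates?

6 August 2018 is a Monday.
That's 104 days from start to end, counting both.
104 = 7 × 14 + 6, so there are 14 full weeks plus 6 extra days.
Each full week contributes 2 weekend days (Sat, Sun): 14 × 2 = 28.
The 6 extra days are Monday, Tuesday, Wednesday, Thursday, Friday, Saturday — 1 of them qualifies.
Total: 28 + 1 = 29.

29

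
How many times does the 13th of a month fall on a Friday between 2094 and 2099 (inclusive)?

11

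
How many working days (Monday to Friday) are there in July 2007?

Jul 1, 2007 is a Sunday.
From Jul 1, 2007 to Jul 31, 2007 is 31 days inclusive.
31 = 7 × 4 + 3, so there are 4 full weeks plus 3 extra days.
Each full week contributes 5 weekdays (Mon–Fri): 4 × 5 = 20.
The 3 extra days are Sun, Mon, Tue — 2 of them qualify.
Total: 20 + 2 = 22.

22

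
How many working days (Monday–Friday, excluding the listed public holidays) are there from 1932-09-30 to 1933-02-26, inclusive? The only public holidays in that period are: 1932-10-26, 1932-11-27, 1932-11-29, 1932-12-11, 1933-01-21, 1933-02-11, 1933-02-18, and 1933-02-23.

103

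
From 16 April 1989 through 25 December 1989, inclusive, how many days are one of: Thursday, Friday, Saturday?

108

16 April 1989 is a Sunday.
From 16 April 1989 to 25 December 1989 is 254 days inclusive.
254 = 7 × 36 + 2, so there are 36 full weeks plus 2 extra days.
Each full week contributes 3 days from the set (Thu, Fri, Sat): 36 × 3 = 108.
The 2 extra days are Sunday, Monday — none qualify.
Total: 108 + 0 = 108.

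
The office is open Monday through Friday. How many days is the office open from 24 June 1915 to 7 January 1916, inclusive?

142 weekdays

24 June 1915 is a Thursday.
The range spans 198 days (inclusive of both endpoints).
198 = 7 × 28 + 2, so there are 28 full weeks plus 2 extra days.
Each full week contributes 5 weekdays (Mon–Fri): 28 × 5 = 140.
The 2 extra days are Thu, Fri — 2 of them qualify.
Total: 140 + 2 = 142.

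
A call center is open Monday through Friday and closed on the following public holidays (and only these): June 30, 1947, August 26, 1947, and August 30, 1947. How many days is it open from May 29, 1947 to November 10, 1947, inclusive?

May 29, 1947 is a Thursday.
From May 29, 1947 to November 10, 1947 is 166 days inclusive.
166 = 7 × 23 + 5, so there are 23 full weeks plus 5 extra days.
Each full week contributes 5 weekdays (Mon–Fri): 23 × 5 = 115.
The 5 extra days are Thursday, Friday, Saturday, Sunday, Monday — 3 of them qualify.
Total: 115 + 3 = 118.
Holidays: June 30, 1947 (Mon); August 26, 1947 (Tue); August 30, 1947 (Sat).
2 of the 3 holidays fall on weekdays; the rest are weekends and were already excluded.
Business days: 118 − 2 = 116.

116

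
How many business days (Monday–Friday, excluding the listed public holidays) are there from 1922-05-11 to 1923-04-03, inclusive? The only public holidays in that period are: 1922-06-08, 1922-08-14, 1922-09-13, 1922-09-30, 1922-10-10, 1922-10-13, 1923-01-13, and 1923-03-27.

1922-05-11 is a Thursday.
That's 328 days from start to end, counting both.
328 = 7 × 46 + 6, so there are 46 full weeks plus 6 extra days.
Each full week contributes 5 weekdays (Mon–Fri): 46 × 5 = 230.
The 6 extra days are Thursday, Friday, Saturday, Sunday, Monday, Tuesday — 4 of them qualify.
Total: 230 + 4 = 234.
Holidays: 1922-06-08 (Thu); 1922-08-14 (Mon); 1922-09-13 (Wed); 1922-09-30 (Sat); 1922-10-10 (Tue); 1922-10-13 (Fri); 1923-01-13 (Sat); 1923-03-27 (Tue).
6 of the 8 holidays fall on weekdays; the rest are weekends and were already excluded.
Business days: 234 − 6 = 228.

228 business days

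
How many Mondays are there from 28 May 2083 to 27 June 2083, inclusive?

4 Mondays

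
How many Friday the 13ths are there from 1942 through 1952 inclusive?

18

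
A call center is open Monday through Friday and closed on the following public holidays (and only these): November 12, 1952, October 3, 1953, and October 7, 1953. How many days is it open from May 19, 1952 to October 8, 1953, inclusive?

362

May 19, 1952 is a Monday.
From May 19, 1952 to October 8, 1953 is 508 days inclusive.
508 = 7 × 72 + 4, so there are 72 full weeks plus 4 extra days.
Each full week contributes 5 weekdays (Mon–Fri): 72 × 5 = 360.
The 4 extra days are Monday, Tuesday, Wednesday, Thursday — 4 of them qualify.
Total: 360 + 4 = 364.
Holidays: November 12, 1952 (Wed); October 3, 1953 (Sat); October 7, 1953 (Wed).
2 of the 3 holidays fall on weekdays; the rest are weekends and were already excluded.
Business days: 364 − 2 = 362.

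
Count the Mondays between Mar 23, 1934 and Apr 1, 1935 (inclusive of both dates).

54 Mondays

Mar 23, 1934 is a Friday.
The range spans 375 days (inclusive of both endpoints).
375 = 7 × 53 + 4, so there are 53 full weeks plus 4 extra days.
Each full week contributes one Monday: 53 so far.
The 4 extra days are Fri, Sat, Sun, Mon — 1 of them qualifies.
Total: 53 + 1 = 54.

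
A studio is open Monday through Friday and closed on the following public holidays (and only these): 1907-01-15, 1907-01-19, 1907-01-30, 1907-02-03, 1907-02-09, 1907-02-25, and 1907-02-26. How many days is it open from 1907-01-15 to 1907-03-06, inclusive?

1907-01-15 is a Tuesday.
That's 51 days from start to end, counting both.
51 = 7 × 7 + 2, so there are 7 full weeks plus 2 extra days.
Each full week contributes 5 weekdays (Mon–Fri): 7 × 5 = 35.
The 2 extra days are Tuesday, Wednesday — 2 of them qualify.
Total: 35 + 2 = 37.
Holidays: 1907-01-15 (Tue); 1907-01-19 (Sat); 1907-01-30 (Wed); 1907-02-03 (Sun); 1907-02-09 (Sat); 1907-02-25 (Mon); 1907-02-26 (Tue).
4 of the 7 holidays fall on weekdays; the rest are weekends and were already excluded.
Business days: 37 − 4 = 33.

33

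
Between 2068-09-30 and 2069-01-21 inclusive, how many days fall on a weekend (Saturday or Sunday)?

2068-09-30 is a Sunday.
The range spans 114 days (inclusive of both endpoints).
114 = 7 × 16 + 2, so there are 16 full weeks plus 2 extra days.
Each full week contributes 2 weekend days (Sat, Sun): 16 × 2 = 32.
The 2 extra days are Sun, Mon — 1 of them qualifies.
Total: 32 + 1 = 33.

33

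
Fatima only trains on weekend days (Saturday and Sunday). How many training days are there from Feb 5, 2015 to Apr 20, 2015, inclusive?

Feb 5, 2015 is a Thursday.
That's 75 days from start to end, counting both.
75 = 7 × 10 + 5, so there are 10 full weeks plus 5 extra days.
Each full week contributes 2 weekend days (Sat, Sun): 10 × 2 = 20.
The 5 extra days are Thu, Fri, Sat, Sun, Mon — 2 of them qualify.
Total: 20 + 2 = 22.

22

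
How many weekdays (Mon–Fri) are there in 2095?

260 weekdays

1 January 2095 is a Saturday.
The range spans 365 days (inclusive of both endpoints).
365 = 7 × 52 + 1, so there are 52 full weeks plus 1 extra day.
Each full week contributes 5 weekdays (Mon–Fri): 52 × 5 = 260.
The 1 extra day is Sat — none qualify.
Total: 260 + 0 = 260.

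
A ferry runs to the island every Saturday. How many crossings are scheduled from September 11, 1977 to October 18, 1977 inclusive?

5

September 11, 1977 is a Sunday.
That's 38 days from start to end, counting both.
38 = 7 × 5 + 3, so there are 5 full weeks plus 3 extra days.
Each full week contributes one Saturday: 5 so far.
The 3 extra days are Sunday, Monday, Tuesday — none qualify.
Total: 5 + 0 = 5.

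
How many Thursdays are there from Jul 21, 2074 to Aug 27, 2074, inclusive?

Jul 21, 2074 is a Saturday.
From Jul 21, 2074 to Aug 27, 2074 is 38 days inclusive.
38 = 7 × 5 + 3, so there are 5 full weeks plus 3 extra days.
Each full week contributes one Thursday: 5 so far.
The 3 extra days are Sat, Sun, Mon — none qualify.
Total: 5 + 0 = 5.

5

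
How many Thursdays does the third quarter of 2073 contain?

13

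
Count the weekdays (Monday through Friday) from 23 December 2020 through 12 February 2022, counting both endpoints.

298 weekdays

23 December 2020 is a Wednesday.
From 23 December 2020 to 12 February 2022 is 417 days inclusive.
417 = 7 × 59 + 4, so there are 59 full weeks plus 4 extra days.
Each full week contributes 5 weekdays (Mon–Fri): 59 × 5 = 295.
The 4 extra days are Wednesday, Thursday, Friday, Saturday — 3 of them qualify.
Total: 295 + 3 = 298.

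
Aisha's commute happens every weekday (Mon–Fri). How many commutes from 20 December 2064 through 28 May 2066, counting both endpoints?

375 weekdays

20 December 2064 is a Saturday.
From 20 December 2064 to 28 May 2066 is 525 days inclusive.
525 = 7 × 75, so the span is exactly 75 full weeks.
Each full week contributes 5 weekdays (Mon–Fri): 75 × 5 = 375.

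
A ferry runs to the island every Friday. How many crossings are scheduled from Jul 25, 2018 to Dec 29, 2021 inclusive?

179

Jul 25, 2018 is a Wednesday.
From Jul 25, 2018 to Dec 29, 2021 is 1254 days inclusive.
1254 = 7 × 179 + 1, so there are 179 full weeks plus 1 extra day.
Each full week contributes one Friday: 179 so far.
The 1 extra day is Wednesday — none qualify.
Total: 179 + 0 = 179.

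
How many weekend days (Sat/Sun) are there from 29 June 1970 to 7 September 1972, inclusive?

228

29 June 1970 is a Monday.
From 29 June 1970 to 7 September 1972 is 802 days inclusive.
802 = 7 × 114 + 4, so there are 114 full weeks plus 4 extra days.
Each full week contributes 2 weekend days (Sat, Sun): 114 × 2 = 228.
The 4 extra days are Monday, Tuesday, Wednesday, Thursday — none qualify.
Total: 228 + 0 = 228.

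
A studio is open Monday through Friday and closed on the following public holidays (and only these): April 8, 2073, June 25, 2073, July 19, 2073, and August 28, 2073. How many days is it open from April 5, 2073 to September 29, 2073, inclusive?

126 business days

April 5, 2073 is a Wednesday.
From April 5, 2073 to September 29, 2073 is 178 days inclusive.
178 = 7 × 25 + 3, so there are 25 full weeks plus 3 extra days.
Each full week contributes 5 weekdays (Mon–Fri): 25 × 5 = 125.
The 3 extra days are Wed, Thu, Fri — 3 of them qualify.
Total: 125 + 3 = 128.
Holidays: April 8, 2073 (Sat); June 25, 2073 (Sun); July 19, 2073 (Wed); August 28, 2073 (Mon).
2 of the 4 holidays fall on weekdays; the rest are weekends and were already excluded.
Business days: 128 − 2 = 126.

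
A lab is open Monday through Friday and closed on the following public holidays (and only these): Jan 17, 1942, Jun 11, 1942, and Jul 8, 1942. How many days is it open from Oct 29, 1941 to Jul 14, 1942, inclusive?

Oct 29, 1941 is a Wednesday.
From Oct 29, 1941 to Jul 14, 1942 is 259 days inclusive.
259 = 7 × 37, so the span is exactly 37 full weeks.
Each full week contributes 5 weekdays (Mon–Fri): 37 × 5 = 185.
Total: 185.
Holidays: Jan 17, 1942 (Sat); Jun 11, 1942 (Thu); Jul 8, 1942 (Wed).
2 of the 3 holidays fall on weekdays; the rest are weekends and were already excluded.
Business days: 185 − 2 = 183.

183 business days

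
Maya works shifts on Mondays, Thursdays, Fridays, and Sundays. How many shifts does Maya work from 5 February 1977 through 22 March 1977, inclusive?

26

5 February 1977 is a Saturday.
From 5 February 1977 to 22 March 1977 is 46 days inclusive.
46 = 7 × 6 + 4, so there are 6 full weeks plus 4 extra days.
Each full week contributes 4 days from the set (Mon, Thu, Fri, Sun): 6 × 4 = 24.
The 4 extra days are Sat, Sun, Mon, Tue — 2 of them qualify.
Total: 24 + 2 = 26.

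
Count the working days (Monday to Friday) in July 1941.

1941-07-01 is a Tuesday.
From 1941-07-01 to 1941-07-31 is 31 days inclusive.
31 = 7 × 4 + 3, so there are 4 full weeks plus 3 extra days.
Each full week contributes 5 weekdays (Mon–Fri): 4 × 5 = 20.
The 3 extra days are Tuesday, Wednesday, Thursday — 3 of them qualify.
Total: 20 + 3 = 23.

23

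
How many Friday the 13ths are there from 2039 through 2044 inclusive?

Friday-the-13ths by year:
2039: May
2040: Jan, Apr, Jul
2041: Sep, Dec
2042: Jun
2043: Feb, Mar, Nov
2044: May

11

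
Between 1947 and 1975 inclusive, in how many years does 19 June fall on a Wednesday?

Day of week of June 19 in each year:
1947: Thu, 1948: Sat, 1949: Sun, 1950: Mon, 1951: Tue, 1952: Thu, 1953: Fri, 1954: Sat, 1955: Sun, 1956: Tue, 1957: Wed ✓, 1958: Thu, 1959: Fri, 1960: Sun, 1961: Mon, 1962: Tue, 1963: Wed ✓, 1964: Fri, 1965: Sat, 1966: Sun, 1967: Mon, 1968: Wed ✓, 1969: Thu, 1970: Fri, 1971: Sat, 1972: Mon, 1973: Tue, 1974: Wed ✓, 1975: Thu
Wednesdays: 1957, 1963, 1968, 1974.

4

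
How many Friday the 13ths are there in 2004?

The 13th falls on a Friday when the month's 13th has weekday Fri.
Jan 13 is Tue; Feb 13 is Fri ✓; Mar 13 is Sat; Apr 13 is Tue; May 13 is Thu; Jun 13 is Sun; Jul 13 is Tue; Aug 13 is Fri ✓; Sep 13 is Mon; Oct 13 is Wed; Nov 13 is Sat; Dec 13 is Mon.
Friday the 13ths: Feb, Aug.

2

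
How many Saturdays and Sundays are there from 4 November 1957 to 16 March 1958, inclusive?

38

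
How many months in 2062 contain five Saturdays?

A month has five Saturdays exactly when Saturday falls within its first (length − 28) days.
Jan: 31 days, starts Sun → 5 of Sun, Mon, Tue
Feb: 28 days, starts Wed → 5 of (none)
Mar: 31 days, starts Wed → 5 of Wed, Thu, Fri
Apr: 30 days, starts Sat → 5 of Sat, Sun ✓
May: 31 days, starts Mon → 5 of Mon, Tue, Wed
Jun: 30 days, starts Thu → 5 of Thu, Fri
Jul: 31 days, starts Sat → 5 of Sat, Sun, Mon ✓
Aug: 31 days, starts Tue → 5 of Tue, Wed, Thu
Sep: 30 days, starts Fri → 5 of Fri, Sat ✓
Oct: 31 days, starts Sun → 5 of Sun, Mon, Tue
Nov: 30 days, starts Wed → 5 of Wed, Thu
Dec: 31 days, starts Fri → 5 of Fri, Sat, Sun ✓
Months with five Saturdays: Apr, Jul, Sep, Dec.

4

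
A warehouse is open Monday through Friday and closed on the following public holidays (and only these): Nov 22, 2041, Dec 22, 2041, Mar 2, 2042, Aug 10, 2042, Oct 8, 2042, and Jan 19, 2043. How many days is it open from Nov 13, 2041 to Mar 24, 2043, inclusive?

352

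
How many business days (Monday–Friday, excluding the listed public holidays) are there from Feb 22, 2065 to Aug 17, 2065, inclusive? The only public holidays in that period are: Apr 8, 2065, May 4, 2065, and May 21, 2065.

Feb 22, 2065 is a Sunday.
The range spans 177 days (inclusive of both endpoints).
177 = 7 × 25 + 2, so there are 25 full weeks plus 2 extra days.
Each full week contributes 5 weekdays (Mon–Fri): 25 × 5 = 125.
The 2 extra days are Sunday, Monday — 1 of them qualifies.
Total: 125 + 1 = 126.
Holidays: Apr 8, 2065 (Wed); May 4, 2065 (Mon); May 21, 2065 (Thu).
All 3 holidays fall on weekdays, so subtract 3.
Business days: 126 − 3 = 123.

123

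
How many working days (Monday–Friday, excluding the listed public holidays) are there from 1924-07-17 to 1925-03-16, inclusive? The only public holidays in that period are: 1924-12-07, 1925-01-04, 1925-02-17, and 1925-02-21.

172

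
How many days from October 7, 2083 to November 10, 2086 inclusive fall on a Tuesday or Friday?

323

October 7, 2083 is a Thursday.
The range spans 1131 days (inclusive of both endpoints).
1131 = 7 × 161 + 4, so there are 161 full weeks plus 4 extra days.
Each full week contributes 2 days from the set (Tue, Fri): 161 × 2 = 322.
The 4 extra days are Thu, Fri, Sat, Sun — 1 of them qualifies.
Total: 322 + 1 = 323.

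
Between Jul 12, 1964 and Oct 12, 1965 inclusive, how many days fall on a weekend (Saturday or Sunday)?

Jul 12, 1964 is a Sunday.
The range spans 458 days (inclusive of both endpoints).
458 = 7 × 65 + 3, so there are 65 full weeks plus 3 extra days.
Each full week contributes 2 weekend days (Sat, Sun): 65 × 2 = 130.
The 3 extra days are Sunday, Monday, Tuesday — 1 of them qualifies.
Total: 130 + 1 = 131.

131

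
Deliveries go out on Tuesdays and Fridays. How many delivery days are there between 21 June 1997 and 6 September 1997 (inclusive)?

22

21 June 1997 is a Saturday.
From 21 June 1997 to 6 September 1997 is 78 days inclusive.
78 = 7 × 11 + 1, so there are 11 full weeks plus 1 extra day.
Each full week contributes 2 days from the set (Tue, Fri): 11 × 2 = 22.
The 1 extra day is Sat — none qualify.
Total: 22 + 0 = 22.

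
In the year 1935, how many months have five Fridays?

A month has five Fridays exactly when Friday falls within its first (length − 28) days.
Jan: 31 days, starts Tue → 5 of Tue, Wed, Thu
Feb: 28 days, starts Fri → 5 of (none)
Mar: 31 days, starts Fri → 5 of Fri, Sat, Sun ✓
Apr: 30 days, starts Mon → 5 of Mon, Tue
May: 31 days, starts Wed → 5 of Wed, Thu, Fri ✓
Jun: 30 days, starts Sat → 5 of Sat, Sun
Jul: 31 days, starts Mon → 5 of Mon, Tue, Wed
Aug: 31 days, starts Thu → 5 of Thu, Fri, Sat ✓
Sep: 30 days, starts Sun → 5 of Sun, Mon
Oct: 31 days, starts Tue → 5 of Tue, Wed, Thu
Nov: 30 days, starts Fri → 5 of Fri, Sat ✓
Dec: 31 days, starts Sun → 5 of Sun, Mon, Tue
Months with five Fridays: Mar, May, Aug, Nov.

4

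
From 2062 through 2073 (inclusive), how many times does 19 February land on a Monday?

1

Day of week of February 19 in each year:
2062: Sun, 2063: Mon ✓, 2064: Tue, 2065: Thu, 2066: Fri, 2067: Sat, 2068: Sun, 2069: Tue, 2070: Wed, 2071: Thu, 2072: Fri, 2073: Sun
Mondays: 2063.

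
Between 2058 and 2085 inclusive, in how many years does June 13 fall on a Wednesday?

4

Day of week of June 13 in each year:
2058: Thu, 2059: Fri, 2060: Sun, 2061: Mon, 2062: Tue, 2063: Wed ✓, 2064: Fri, 2065: Sat, 2066: Sun, 2067: Mon, 2068: Wed ✓, 2069: Thu, 2070: Fri, 2071: Sat, 2072: Mon, 2073: Tue, 2074: Wed ✓, 2075: Thu, 2076: Sat, 2077: Sun, 2078: Mon, 2079: Tue, 2080: Thu, 2081: Fri, 2082: Sat, 2083: Sun, 2084: Tue, 2085: Wed ✓
Wednesdays: 2063, 2068, 2074, 2085.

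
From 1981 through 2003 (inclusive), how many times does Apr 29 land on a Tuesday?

3

Day of week of April 29 in each year:
1981: Wed, 1982: Thu, 1983: Fri, 1984: Sun, 1985: Mon, 1986: Tue ✓, 1987: Wed, 1988: Fri, 1989: Sat, 1990: Sun, 1991: Mon, 1992: Wed, 1993: Thu, 1994: Fri, 1995: Sat, 1996: Mon, 1997: Tue ✓, 1998: Wed, 1999: Thu, 2000: Sat, 2001: Sun, 2002: Mon, 2003: Tue ✓
Tuesdays: 1986, 1997, 2003.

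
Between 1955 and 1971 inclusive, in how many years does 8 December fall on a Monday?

Day of week of December 8 in each year:
1955: Thu, 1956: Sat, 1957: Sun, 1958: Mon ✓, 1959: Tue, 1960: Thu, 1961: Fri, 1962: Sat, 1963: Sun, 1964: Tue, 1965: Wed, 1966: Thu, 1967: Fri, 1968: Sun, 1969: Mon ✓, 1970: Tue, 1971: Wed
Mondays: 1958, 1969.

2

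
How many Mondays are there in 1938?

52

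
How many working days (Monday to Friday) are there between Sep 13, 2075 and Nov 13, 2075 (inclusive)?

44

Sep 13, 2075 is a Friday.
The range spans 62 days (inclusive of both endpoints).
62 = 7 × 8 + 6, so there are 8 full weeks plus 6 extra days.
Each full week contributes 5 weekdays (Mon–Fri): 8 × 5 = 40.
The 6 extra days are Friday, Saturday, Sunday, Monday, Tuesday, Wednesday — 4 of them qualify.
Total: 40 + 4 = 44.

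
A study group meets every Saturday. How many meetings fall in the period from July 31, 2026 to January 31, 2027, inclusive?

27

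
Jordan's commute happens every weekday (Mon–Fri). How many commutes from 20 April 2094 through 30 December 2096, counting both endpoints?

704 weekdays

20 April 2094 is a Tuesday.
From 20 April 2094 to 30 December 2096 is 986 days inclusive.
986 = 7 × 140 + 6, so there are 140 full weeks plus 6 extra days.
Each full week contributes 5 weekdays (Mon–Fri): 140 × 5 = 700.
The 6 extra days are Tuesday, Wednesday, Thursday, Friday, Saturday, Sunday — 4 of them qualify.
Total: 700 + 4 = 704.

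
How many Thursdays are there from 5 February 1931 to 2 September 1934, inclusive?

187 Thursdays

5 February 1931 is a Thursday.
From 5 February 1931 to 2 September 1934 is 1306 days inclusive.
1306 = 7 × 186 + 4, so there are 186 full weeks plus 4 extra days.
Each full week contributes one Thursday: 186 so far.
The 4 extra days are Thu, Fri, Sat, Sun — 1 of them qualifies.
Total: 186 + 1 = 187.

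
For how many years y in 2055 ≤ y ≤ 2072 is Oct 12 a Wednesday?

Day of week of October 12 in each year:
2055: Tue, 2056: Thu, 2057: Fri, 2058: Sat, 2059: Sun, 2060: Tue, 2061: Wed ✓, 2062: Thu, 2063: Fri, 2064: Sun, 2065: Mon, 2066: Tue, 2067: Wed ✓, 2068: Fri, 2069: Sat, 2070: Sun, 2071: Mon, 2072: Wed ✓
Wednesdays: 2061, 2067, 2072.

3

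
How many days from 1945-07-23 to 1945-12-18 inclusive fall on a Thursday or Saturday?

42

1945-07-23 is a Monday.
The range spans 149 days (inclusive of both endpoints).
149 = 7 × 21 + 2, so there are 21 full weeks plus 2 extra days.
Each full week contributes 2 days from the set (Thu, Sat): 21 × 2 = 42.
The 2 extra days are Monday, Tuesday — none qualify.
Total: 42 + 0 = 42.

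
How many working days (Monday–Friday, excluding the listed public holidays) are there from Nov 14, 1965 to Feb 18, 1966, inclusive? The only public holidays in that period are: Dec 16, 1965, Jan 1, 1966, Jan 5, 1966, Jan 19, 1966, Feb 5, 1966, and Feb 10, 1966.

66

Nov 14, 1965 is a Sunday.
From Nov 14, 1965 to Feb 18, 1966 is 97 days inclusive.
97 = 7 × 13 + 6, so there are 13 full weeks plus 6 extra days.
Each full week contributes 5 weekdays (Mon–Fri): 13 × 5 = 65.
The 6 extra days are Sun, Mon, Tue, Wed, Thu, Fri — 5 of them qualify.
Total: 65 + 5 = 70.
Holidays: Dec 16, 1965 (Thu); Jan 1, 1966 (Sat); Jan 5, 1966 (Wed); Jan 19, 1966 (Wed); Feb 5, 1966 (Sat); Feb 10, 1966 (Thu).
4 of the 6 holidays fall on weekdays; the rest are weekends and were already excluded.
Business days: 70 − 4 = 66.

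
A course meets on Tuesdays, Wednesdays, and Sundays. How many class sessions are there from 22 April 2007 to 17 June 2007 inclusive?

22 April 2007 is a Sunday.
The range spans 57 days (inclusive of both endpoints).
57 = 7 × 8 + 1, so there are 8 full weeks plus 1 extra day.
Each full week contributes 3 days from the set (Tue, Wed, Sun): 8 × 3 = 24.
The 1 extra day is Sunday — 1 of them qualifies.
Total: 24 + 1 = 25.

25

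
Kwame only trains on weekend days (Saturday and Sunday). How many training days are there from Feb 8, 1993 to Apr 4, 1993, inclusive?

Feb 8, 1993 is a Monday.
The range spans 56 days (inclusive of both endpoints).
56 = 7 × 8, so the span is exactly 8 full weeks.
Each full week contributes 2 weekend days (Sat, Sun): 8 × 2 = 16.

16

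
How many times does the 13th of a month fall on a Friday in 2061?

1

The 13th falls on a Friday when the month's 13th has weekday Fri.
Jan 13 is Thu; Feb 13 is Sun; Mar 13 is Sun; Apr 13 is Wed; May 13 is Fri ✓; Jun 13 is Mon; Jul 13 is Wed; Aug 13 is Sat; Sep 13 is Tue; Oct 13 is Thu; Nov 13 is Sun; Dec 13 is Tue.
Friday the 13ths: May.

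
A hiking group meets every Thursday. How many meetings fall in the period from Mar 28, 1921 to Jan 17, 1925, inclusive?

199 Thursdays

Mar 28, 1921 is a Monday.
The range spans 1392 days (inclusive of both endpoints).
1392 = 7 × 198 + 6, so there are 198 full weeks plus 6 extra days.
Each full week contributes one Thursday: 198 so far.
The 6 extra days are Mon, Tue, Wed, Thu, Fri, Sat — 1 of them qualifies.
Total: 198 + 1 = 199.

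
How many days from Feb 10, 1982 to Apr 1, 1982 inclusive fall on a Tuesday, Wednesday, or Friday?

Feb 10, 1982 is a Wednesday.
That's 51 days from start to end, counting both.
51 = 7 × 7 + 2, so there are 7 full weeks plus 2 extra days.
Each full week contributes 3 days from the set (Tue, Wed, Fri): 7 × 3 = 21.
The 2 extra days are Wed, Thu — 1 of them qualifies.
Total: 21 + 1 = 22.

22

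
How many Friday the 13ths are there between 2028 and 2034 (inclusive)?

Friday-the-13ths by year:
2028: Oct
2029: Apr, Jul
2030: Sep, Dec
2031: Jun
2032: Feb, Aug
2033: May
2034: Jan, Oct

11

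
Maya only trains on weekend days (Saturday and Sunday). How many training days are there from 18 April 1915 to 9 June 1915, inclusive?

18 April 1915 is a Sunday.
That's 53 days from start to end, counting both.
53 = 7 × 7 + 4, so there are 7 full weeks plus 4 extra days.
Each full week contributes 2 weekend days (Sat, Sun): 7 × 2 = 14.
The 4 extra days are Sun, Mon, Tue, Wed — 1 of them qualifies.
Total: 14 + 1 = 15.

15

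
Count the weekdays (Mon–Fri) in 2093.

Jan 1, 2093 is a Thursday.
That's 365 days from start to end, counting both.
365 = 7 × 52 + 1, so there are 52 full weeks plus 1 extra day.
Each full week contributes 5 weekdays (Mon–Fri): 52 × 5 = 260.
The 1 extra day is Thursday — 1 of them qualifies.
Total: 260 + 1 = 261.

261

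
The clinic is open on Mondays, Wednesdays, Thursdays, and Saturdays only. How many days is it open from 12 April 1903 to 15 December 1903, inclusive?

141

12 April 1903 is a Sunday.
The range spans 248 days (inclusive of both endpoints).
248 = 7 × 35 + 3, so there are 35 full weeks plus 3 extra days.
Each full week contributes 4 days from the set (Mon, Wed, Thu, Sat): 35 × 4 = 140.
The 3 extra days are Sun, Mon, Tue — 1 of them qualifies.
Total: 140 + 1 = 141.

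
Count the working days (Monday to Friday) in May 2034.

2034-05-01 is a Monday.
The range spans 31 days (inclusive of both endpoints).
31 = 7 × 4 + 3, so there are 4 full weeks plus 3 extra days.
Each full week contributes 5 weekdays (Mon–Fri): 4 × 5 = 20.
The 3 extra days are Mon, Tue, Wed — 3 of them qualify.
Total: 20 + 3 = 23.

23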